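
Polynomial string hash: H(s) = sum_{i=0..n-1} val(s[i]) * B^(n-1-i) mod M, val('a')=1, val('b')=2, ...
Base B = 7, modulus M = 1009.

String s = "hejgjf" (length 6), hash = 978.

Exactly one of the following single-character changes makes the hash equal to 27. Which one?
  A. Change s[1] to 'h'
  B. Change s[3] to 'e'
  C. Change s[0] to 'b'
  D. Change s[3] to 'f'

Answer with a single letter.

Answer: C

Derivation:
Option A: s[1]='e'->'h', delta=(8-5)*7^4 mod 1009 = 140, hash=978+140 mod 1009 = 109
Option B: s[3]='g'->'e', delta=(5-7)*7^2 mod 1009 = 911, hash=978+911 mod 1009 = 880
Option C: s[0]='h'->'b', delta=(2-8)*7^5 mod 1009 = 58, hash=978+58 mod 1009 = 27 <-- target
Option D: s[3]='g'->'f', delta=(6-7)*7^2 mod 1009 = 960, hash=978+960 mod 1009 = 929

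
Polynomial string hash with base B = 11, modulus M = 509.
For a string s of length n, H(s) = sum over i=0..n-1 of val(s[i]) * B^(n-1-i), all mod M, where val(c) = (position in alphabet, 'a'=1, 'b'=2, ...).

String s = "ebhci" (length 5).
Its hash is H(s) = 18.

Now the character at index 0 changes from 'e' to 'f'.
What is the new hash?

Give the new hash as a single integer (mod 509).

val('e') = 5, val('f') = 6
Position k = 0, exponent = n-1-k = 4
B^4 mod M = 11^4 mod 509 = 389
Delta = (6 - 5) * 389 mod 509 = 389
New hash = (18 + 389) mod 509 = 407

Answer: 407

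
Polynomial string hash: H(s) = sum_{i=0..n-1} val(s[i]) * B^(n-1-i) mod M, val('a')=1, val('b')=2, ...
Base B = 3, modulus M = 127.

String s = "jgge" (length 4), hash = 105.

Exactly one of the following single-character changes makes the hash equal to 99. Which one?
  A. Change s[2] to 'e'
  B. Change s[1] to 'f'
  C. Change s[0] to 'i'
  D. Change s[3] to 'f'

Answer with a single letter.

Answer: A

Derivation:
Option A: s[2]='g'->'e', delta=(5-7)*3^1 mod 127 = 121, hash=105+121 mod 127 = 99 <-- target
Option B: s[1]='g'->'f', delta=(6-7)*3^2 mod 127 = 118, hash=105+118 mod 127 = 96
Option C: s[0]='j'->'i', delta=(9-10)*3^3 mod 127 = 100, hash=105+100 mod 127 = 78
Option D: s[3]='e'->'f', delta=(6-5)*3^0 mod 127 = 1, hash=105+1 mod 127 = 106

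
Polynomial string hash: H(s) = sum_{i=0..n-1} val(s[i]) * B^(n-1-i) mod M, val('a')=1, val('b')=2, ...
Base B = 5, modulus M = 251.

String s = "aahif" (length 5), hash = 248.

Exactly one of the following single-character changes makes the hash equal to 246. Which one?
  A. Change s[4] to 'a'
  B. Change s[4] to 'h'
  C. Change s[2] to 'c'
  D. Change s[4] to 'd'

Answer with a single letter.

Option A: s[4]='f'->'a', delta=(1-6)*5^0 mod 251 = 246, hash=248+246 mod 251 = 243
Option B: s[4]='f'->'h', delta=(8-6)*5^0 mod 251 = 2, hash=248+2 mod 251 = 250
Option C: s[2]='h'->'c', delta=(3-8)*5^2 mod 251 = 126, hash=248+126 mod 251 = 123
Option D: s[4]='f'->'d', delta=(4-6)*5^0 mod 251 = 249, hash=248+249 mod 251 = 246 <-- target

Answer: D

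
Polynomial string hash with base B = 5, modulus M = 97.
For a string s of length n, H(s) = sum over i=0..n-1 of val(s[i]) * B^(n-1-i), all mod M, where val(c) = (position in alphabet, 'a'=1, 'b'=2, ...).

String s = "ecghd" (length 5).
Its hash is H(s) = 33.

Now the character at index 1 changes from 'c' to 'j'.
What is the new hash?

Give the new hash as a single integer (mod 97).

Answer: 35

Derivation:
val('c') = 3, val('j') = 10
Position k = 1, exponent = n-1-k = 3
B^3 mod M = 5^3 mod 97 = 28
Delta = (10 - 3) * 28 mod 97 = 2
New hash = (33 + 2) mod 97 = 35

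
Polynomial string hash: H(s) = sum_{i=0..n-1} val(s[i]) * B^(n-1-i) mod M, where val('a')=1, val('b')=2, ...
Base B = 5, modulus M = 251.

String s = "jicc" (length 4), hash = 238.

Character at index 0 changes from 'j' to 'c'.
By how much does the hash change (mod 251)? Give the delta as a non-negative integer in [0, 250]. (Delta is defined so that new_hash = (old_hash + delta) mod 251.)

Delta formula: (val(new) - val(old)) * B^(n-1-k) mod M
  val('c') - val('j') = 3 - 10 = -7
  B^(n-1-k) = 5^3 mod 251 = 125
  Delta = -7 * 125 mod 251 = 129

Answer: 129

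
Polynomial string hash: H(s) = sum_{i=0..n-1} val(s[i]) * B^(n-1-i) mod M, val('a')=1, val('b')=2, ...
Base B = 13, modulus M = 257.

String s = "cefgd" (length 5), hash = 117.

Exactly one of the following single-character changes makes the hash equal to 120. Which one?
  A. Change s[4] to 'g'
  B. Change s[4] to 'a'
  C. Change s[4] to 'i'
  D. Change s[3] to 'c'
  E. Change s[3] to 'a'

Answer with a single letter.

Answer: A

Derivation:
Option A: s[4]='d'->'g', delta=(7-4)*13^0 mod 257 = 3, hash=117+3 mod 257 = 120 <-- target
Option B: s[4]='d'->'a', delta=(1-4)*13^0 mod 257 = 254, hash=117+254 mod 257 = 114
Option C: s[4]='d'->'i', delta=(9-4)*13^0 mod 257 = 5, hash=117+5 mod 257 = 122
Option D: s[3]='g'->'c', delta=(3-7)*13^1 mod 257 = 205, hash=117+205 mod 257 = 65
Option E: s[3]='g'->'a', delta=(1-7)*13^1 mod 257 = 179, hash=117+179 mod 257 = 39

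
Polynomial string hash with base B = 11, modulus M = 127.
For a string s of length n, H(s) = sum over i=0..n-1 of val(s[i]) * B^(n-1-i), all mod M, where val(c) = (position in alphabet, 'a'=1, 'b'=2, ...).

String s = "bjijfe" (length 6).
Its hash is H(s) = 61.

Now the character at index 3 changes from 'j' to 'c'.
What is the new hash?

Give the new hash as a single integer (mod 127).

val('j') = 10, val('c') = 3
Position k = 3, exponent = n-1-k = 2
B^2 mod M = 11^2 mod 127 = 121
Delta = (3 - 10) * 121 mod 127 = 42
New hash = (61 + 42) mod 127 = 103

Answer: 103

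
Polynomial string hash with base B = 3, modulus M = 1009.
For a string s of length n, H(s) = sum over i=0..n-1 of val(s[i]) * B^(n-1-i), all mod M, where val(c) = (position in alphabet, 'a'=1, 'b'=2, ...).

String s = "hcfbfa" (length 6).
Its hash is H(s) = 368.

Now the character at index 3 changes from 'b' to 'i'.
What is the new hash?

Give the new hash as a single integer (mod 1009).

Answer: 431

Derivation:
val('b') = 2, val('i') = 9
Position k = 3, exponent = n-1-k = 2
B^2 mod M = 3^2 mod 1009 = 9
Delta = (9 - 2) * 9 mod 1009 = 63
New hash = (368 + 63) mod 1009 = 431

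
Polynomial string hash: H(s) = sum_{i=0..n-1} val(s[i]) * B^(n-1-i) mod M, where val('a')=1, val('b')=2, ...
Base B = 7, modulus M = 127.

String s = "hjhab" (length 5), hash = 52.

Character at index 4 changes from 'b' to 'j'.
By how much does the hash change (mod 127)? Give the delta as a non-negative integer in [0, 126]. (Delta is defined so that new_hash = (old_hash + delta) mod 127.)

Delta formula: (val(new) - val(old)) * B^(n-1-k) mod M
  val('j') - val('b') = 10 - 2 = 8
  B^(n-1-k) = 7^0 mod 127 = 1
  Delta = 8 * 1 mod 127 = 8

Answer: 8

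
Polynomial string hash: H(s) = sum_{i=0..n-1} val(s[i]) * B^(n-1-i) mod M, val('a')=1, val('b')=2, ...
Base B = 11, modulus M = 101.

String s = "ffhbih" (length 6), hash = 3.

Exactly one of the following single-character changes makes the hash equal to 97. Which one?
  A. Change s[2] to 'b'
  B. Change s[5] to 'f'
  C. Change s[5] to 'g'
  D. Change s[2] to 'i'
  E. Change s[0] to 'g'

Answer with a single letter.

Option A: s[2]='h'->'b', delta=(2-8)*11^3 mod 101 = 94, hash=3+94 mod 101 = 97 <-- target
Option B: s[5]='h'->'f', delta=(6-8)*11^0 mod 101 = 99, hash=3+99 mod 101 = 1
Option C: s[5]='h'->'g', delta=(7-8)*11^0 mod 101 = 100, hash=3+100 mod 101 = 2
Option D: s[2]='h'->'i', delta=(9-8)*11^3 mod 101 = 18, hash=3+18 mod 101 = 21
Option E: s[0]='f'->'g', delta=(7-6)*11^5 mod 101 = 57, hash=3+57 mod 101 = 60

Answer: A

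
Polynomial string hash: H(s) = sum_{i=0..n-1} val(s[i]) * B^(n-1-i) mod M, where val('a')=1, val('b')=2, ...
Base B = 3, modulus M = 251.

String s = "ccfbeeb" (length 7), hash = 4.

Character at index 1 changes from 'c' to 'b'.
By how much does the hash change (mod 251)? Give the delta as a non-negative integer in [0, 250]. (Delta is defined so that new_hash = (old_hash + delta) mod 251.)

Delta formula: (val(new) - val(old)) * B^(n-1-k) mod M
  val('b') - val('c') = 2 - 3 = -1
  B^(n-1-k) = 3^5 mod 251 = 243
  Delta = -1 * 243 mod 251 = 8

Answer: 8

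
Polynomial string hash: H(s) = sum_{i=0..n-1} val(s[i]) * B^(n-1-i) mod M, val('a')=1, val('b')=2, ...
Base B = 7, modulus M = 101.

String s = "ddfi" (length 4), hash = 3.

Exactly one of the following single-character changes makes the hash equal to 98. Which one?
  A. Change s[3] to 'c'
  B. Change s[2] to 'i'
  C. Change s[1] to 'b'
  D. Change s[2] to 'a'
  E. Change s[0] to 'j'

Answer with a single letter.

Answer: A

Derivation:
Option A: s[3]='i'->'c', delta=(3-9)*7^0 mod 101 = 95, hash=3+95 mod 101 = 98 <-- target
Option B: s[2]='f'->'i', delta=(9-6)*7^1 mod 101 = 21, hash=3+21 mod 101 = 24
Option C: s[1]='d'->'b', delta=(2-4)*7^2 mod 101 = 3, hash=3+3 mod 101 = 6
Option D: s[2]='f'->'a', delta=(1-6)*7^1 mod 101 = 66, hash=3+66 mod 101 = 69
Option E: s[0]='d'->'j', delta=(10-4)*7^3 mod 101 = 38, hash=3+38 mod 101 = 41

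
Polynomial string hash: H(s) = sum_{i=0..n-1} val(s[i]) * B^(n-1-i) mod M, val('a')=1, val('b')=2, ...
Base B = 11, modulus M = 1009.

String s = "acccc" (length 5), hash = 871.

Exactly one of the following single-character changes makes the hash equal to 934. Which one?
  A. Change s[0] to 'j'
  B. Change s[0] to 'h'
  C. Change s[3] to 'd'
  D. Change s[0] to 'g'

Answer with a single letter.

Option A: s[0]='a'->'j', delta=(10-1)*11^4 mod 1009 = 599, hash=871+599 mod 1009 = 461
Option B: s[0]='a'->'h', delta=(8-1)*11^4 mod 1009 = 578, hash=871+578 mod 1009 = 440
Option C: s[3]='c'->'d', delta=(4-3)*11^1 mod 1009 = 11, hash=871+11 mod 1009 = 882
Option D: s[0]='a'->'g', delta=(7-1)*11^4 mod 1009 = 63, hash=871+63 mod 1009 = 934 <-- target

Answer: D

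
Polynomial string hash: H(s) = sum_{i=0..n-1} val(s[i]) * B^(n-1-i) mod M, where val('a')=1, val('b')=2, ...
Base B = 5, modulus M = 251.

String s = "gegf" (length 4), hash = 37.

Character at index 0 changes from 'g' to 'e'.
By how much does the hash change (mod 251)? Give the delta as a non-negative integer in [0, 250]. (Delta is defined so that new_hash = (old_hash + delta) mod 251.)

Delta formula: (val(new) - val(old)) * B^(n-1-k) mod M
  val('e') - val('g') = 5 - 7 = -2
  B^(n-1-k) = 5^3 mod 251 = 125
  Delta = -2 * 125 mod 251 = 1

Answer: 1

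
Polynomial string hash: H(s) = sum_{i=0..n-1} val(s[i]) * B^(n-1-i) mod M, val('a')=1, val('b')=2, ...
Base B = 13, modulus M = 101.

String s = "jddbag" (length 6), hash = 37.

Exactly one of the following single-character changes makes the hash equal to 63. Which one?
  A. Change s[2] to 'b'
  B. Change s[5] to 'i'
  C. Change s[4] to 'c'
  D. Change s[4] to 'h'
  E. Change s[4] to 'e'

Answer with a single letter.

Option A: s[2]='d'->'b', delta=(2-4)*13^3 mod 101 = 50, hash=37+50 mod 101 = 87
Option B: s[5]='g'->'i', delta=(9-7)*13^0 mod 101 = 2, hash=37+2 mod 101 = 39
Option C: s[4]='a'->'c', delta=(3-1)*13^1 mod 101 = 26, hash=37+26 mod 101 = 63 <-- target
Option D: s[4]='a'->'h', delta=(8-1)*13^1 mod 101 = 91, hash=37+91 mod 101 = 27
Option E: s[4]='a'->'e', delta=(5-1)*13^1 mod 101 = 52, hash=37+52 mod 101 = 89

Answer: C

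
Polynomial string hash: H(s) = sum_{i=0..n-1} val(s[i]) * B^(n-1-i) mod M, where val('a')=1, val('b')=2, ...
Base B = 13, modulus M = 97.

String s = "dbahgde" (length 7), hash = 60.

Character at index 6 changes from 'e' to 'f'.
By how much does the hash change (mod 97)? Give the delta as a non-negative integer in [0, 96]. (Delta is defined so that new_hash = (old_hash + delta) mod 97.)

Delta formula: (val(new) - val(old)) * B^(n-1-k) mod M
  val('f') - val('e') = 6 - 5 = 1
  B^(n-1-k) = 13^0 mod 97 = 1
  Delta = 1 * 1 mod 97 = 1

Answer: 1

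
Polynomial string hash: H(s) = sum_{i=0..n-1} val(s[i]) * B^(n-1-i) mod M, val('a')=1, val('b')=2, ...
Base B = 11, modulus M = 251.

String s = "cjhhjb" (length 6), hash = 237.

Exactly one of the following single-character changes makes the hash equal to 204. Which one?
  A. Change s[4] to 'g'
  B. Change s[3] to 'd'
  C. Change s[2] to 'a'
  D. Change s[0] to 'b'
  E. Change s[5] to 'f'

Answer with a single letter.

Answer: A

Derivation:
Option A: s[4]='j'->'g', delta=(7-10)*11^1 mod 251 = 218, hash=237+218 mod 251 = 204 <-- target
Option B: s[3]='h'->'d', delta=(4-8)*11^2 mod 251 = 18, hash=237+18 mod 251 = 4
Option C: s[2]='h'->'a', delta=(1-8)*11^3 mod 251 = 221, hash=237+221 mod 251 = 207
Option D: s[0]='c'->'b', delta=(2-3)*11^5 mod 251 = 91, hash=237+91 mod 251 = 77
Option E: s[5]='b'->'f', delta=(6-2)*11^0 mod 251 = 4, hash=237+4 mod 251 = 241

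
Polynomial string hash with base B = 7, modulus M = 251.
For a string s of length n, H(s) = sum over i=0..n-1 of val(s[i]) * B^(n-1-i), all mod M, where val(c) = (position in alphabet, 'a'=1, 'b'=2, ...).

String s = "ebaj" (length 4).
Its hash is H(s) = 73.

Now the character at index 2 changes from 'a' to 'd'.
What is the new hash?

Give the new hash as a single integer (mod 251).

val('a') = 1, val('d') = 4
Position k = 2, exponent = n-1-k = 1
B^1 mod M = 7^1 mod 251 = 7
Delta = (4 - 1) * 7 mod 251 = 21
New hash = (73 + 21) mod 251 = 94

Answer: 94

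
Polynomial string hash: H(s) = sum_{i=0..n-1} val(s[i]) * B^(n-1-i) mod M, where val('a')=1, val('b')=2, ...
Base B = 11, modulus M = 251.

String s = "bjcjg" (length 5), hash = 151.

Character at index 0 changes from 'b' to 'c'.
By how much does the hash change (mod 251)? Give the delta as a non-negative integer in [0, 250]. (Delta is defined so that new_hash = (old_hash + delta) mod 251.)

Delta formula: (val(new) - val(old)) * B^(n-1-k) mod M
  val('c') - val('b') = 3 - 2 = 1
  B^(n-1-k) = 11^4 mod 251 = 83
  Delta = 1 * 83 mod 251 = 83

Answer: 83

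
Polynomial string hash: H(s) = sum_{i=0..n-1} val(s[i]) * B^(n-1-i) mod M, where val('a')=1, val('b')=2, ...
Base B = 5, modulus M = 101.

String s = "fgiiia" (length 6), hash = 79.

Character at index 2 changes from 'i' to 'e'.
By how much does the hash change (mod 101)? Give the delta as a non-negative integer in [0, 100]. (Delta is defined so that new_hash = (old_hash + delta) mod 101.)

Delta formula: (val(new) - val(old)) * B^(n-1-k) mod M
  val('e') - val('i') = 5 - 9 = -4
  B^(n-1-k) = 5^3 mod 101 = 24
  Delta = -4 * 24 mod 101 = 5

Answer: 5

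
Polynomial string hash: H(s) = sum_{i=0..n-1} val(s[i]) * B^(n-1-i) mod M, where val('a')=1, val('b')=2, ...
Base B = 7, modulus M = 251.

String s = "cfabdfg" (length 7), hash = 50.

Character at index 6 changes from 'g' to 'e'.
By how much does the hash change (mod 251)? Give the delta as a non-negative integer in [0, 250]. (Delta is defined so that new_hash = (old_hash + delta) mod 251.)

Delta formula: (val(new) - val(old)) * B^(n-1-k) mod M
  val('e') - val('g') = 5 - 7 = -2
  B^(n-1-k) = 7^0 mod 251 = 1
  Delta = -2 * 1 mod 251 = 249

Answer: 249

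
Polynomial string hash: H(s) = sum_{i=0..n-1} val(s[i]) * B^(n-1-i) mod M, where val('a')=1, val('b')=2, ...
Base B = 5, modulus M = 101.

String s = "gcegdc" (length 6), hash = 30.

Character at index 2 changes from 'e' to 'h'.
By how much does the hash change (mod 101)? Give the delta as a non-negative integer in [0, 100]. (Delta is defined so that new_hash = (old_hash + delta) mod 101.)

Delta formula: (val(new) - val(old)) * B^(n-1-k) mod M
  val('h') - val('e') = 8 - 5 = 3
  B^(n-1-k) = 5^3 mod 101 = 24
  Delta = 3 * 24 mod 101 = 72

Answer: 72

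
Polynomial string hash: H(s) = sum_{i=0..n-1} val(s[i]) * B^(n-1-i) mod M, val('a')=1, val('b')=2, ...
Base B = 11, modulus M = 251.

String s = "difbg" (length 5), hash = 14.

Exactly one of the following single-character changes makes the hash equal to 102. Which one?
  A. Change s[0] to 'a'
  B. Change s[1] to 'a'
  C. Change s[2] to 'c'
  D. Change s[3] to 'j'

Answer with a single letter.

Answer: D

Derivation:
Option A: s[0]='d'->'a', delta=(1-4)*11^4 mod 251 = 2, hash=14+2 mod 251 = 16
Option B: s[1]='i'->'a', delta=(1-9)*11^3 mod 251 = 145, hash=14+145 mod 251 = 159
Option C: s[2]='f'->'c', delta=(3-6)*11^2 mod 251 = 139, hash=14+139 mod 251 = 153
Option D: s[3]='b'->'j', delta=(10-2)*11^1 mod 251 = 88, hash=14+88 mod 251 = 102 <-- target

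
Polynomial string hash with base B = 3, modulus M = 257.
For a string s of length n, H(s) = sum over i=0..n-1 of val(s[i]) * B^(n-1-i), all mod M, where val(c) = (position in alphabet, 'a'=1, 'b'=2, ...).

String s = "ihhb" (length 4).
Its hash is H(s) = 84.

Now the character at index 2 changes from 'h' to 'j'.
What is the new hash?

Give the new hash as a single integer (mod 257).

Answer: 90

Derivation:
val('h') = 8, val('j') = 10
Position k = 2, exponent = n-1-k = 1
B^1 mod M = 3^1 mod 257 = 3
Delta = (10 - 8) * 3 mod 257 = 6
New hash = (84 + 6) mod 257 = 90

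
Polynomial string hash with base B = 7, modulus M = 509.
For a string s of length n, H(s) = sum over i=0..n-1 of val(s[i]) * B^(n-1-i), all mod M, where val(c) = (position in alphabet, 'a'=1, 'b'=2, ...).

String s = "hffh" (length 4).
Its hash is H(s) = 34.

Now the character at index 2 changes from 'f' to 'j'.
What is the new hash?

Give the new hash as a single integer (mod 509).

val('f') = 6, val('j') = 10
Position k = 2, exponent = n-1-k = 1
B^1 mod M = 7^1 mod 509 = 7
Delta = (10 - 6) * 7 mod 509 = 28
New hash = (34 + 28) mod 509 = 62

Answer: 62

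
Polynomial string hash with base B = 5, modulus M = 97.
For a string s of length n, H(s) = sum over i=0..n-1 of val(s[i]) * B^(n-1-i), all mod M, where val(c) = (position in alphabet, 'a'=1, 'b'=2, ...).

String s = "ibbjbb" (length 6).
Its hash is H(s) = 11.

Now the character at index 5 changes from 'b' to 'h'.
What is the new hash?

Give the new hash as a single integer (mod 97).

val('b') = 2, val('h') = 8
Position k = 5, exponent = n-1-k = 0
B^0 mod M = 5^0 mod 97 = 1
Delta = (8 - 2) * 1 mod 97 = 6
New hash = (11 + 6) mod 97 = 17

Answer: 17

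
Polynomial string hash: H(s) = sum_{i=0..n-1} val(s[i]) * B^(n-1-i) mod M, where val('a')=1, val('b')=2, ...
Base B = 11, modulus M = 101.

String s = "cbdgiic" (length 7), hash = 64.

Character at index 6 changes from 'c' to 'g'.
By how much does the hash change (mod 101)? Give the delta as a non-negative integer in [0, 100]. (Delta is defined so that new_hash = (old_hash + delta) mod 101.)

Answer: 4

Derivation:
Delta formula: (val(new) - val(old)) * B^(n-1-k) mod M
  val('g') - val('c') = 7 - 3 = 4
  B^(n-1-k) = 11^0 mod 101 = 1
  Delta = 4 * 1 mod 101 = 4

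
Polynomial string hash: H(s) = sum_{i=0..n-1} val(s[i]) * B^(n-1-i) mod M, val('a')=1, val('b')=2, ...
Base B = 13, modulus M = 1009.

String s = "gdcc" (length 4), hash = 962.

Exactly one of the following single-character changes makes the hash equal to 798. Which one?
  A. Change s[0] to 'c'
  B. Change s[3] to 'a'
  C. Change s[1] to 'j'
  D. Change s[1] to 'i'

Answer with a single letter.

Option A: s[0]='g'->'c', delta=(3-7)*13^3 mod 1009 = 293, hash=962+293 mod 1009 = 246
Option B: s[3]='c'->'a', delta=(1-3)*13^0 mod 1009 = 1007, hash=962+1007 mod 1009 = 960
Option C: s[1]='d'->'j', delta=(10-4)*13^2 mod 1009 = 5, hash=962+5 mod 1009 = 967
Option D: s[1]='d'->'i', delta=(9-4)*13^2 mod 1009 = 845, hash=962+845 mod 1009 = 798 <-- target

Answer: D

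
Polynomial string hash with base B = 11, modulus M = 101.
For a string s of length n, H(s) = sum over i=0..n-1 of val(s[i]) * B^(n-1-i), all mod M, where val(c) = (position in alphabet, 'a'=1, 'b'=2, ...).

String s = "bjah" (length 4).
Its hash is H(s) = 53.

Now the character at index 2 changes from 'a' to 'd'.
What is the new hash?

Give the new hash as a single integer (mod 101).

Answer: 86

Derivation:
val('a') = 1, val('d') = 4
Position k = 2, exponent = n-1-k = 1
B^1 mod M = 11^1 mod 101 = 11
Delta = (4 - 1) * 11 mod 101 = 33
New hash = (53 + 33) mod 101 = 86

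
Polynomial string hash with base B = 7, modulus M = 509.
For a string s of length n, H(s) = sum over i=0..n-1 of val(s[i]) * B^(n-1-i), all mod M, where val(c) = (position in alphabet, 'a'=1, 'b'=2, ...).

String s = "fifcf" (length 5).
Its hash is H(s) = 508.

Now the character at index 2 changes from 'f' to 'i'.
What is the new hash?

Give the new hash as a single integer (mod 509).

Answer: 146

Derivation:
val('f') = 6, val('i') = 9
Position k = 2, exponent = n-1-k = 2
B^2 mod M = 7^2 mod 509 = 49
Delta = (9 - 6) * 49 mod 509 = 147
New hash = (508 + 147) mod 509 = 146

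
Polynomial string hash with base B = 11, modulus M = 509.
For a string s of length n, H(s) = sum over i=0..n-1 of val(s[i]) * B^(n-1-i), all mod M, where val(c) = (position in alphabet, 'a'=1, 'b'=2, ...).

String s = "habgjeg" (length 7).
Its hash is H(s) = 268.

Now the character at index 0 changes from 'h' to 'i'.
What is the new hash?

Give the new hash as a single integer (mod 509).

val('h') = 8, val('i') = 9
Position k = 0, exponent = n-1-k = 6
B^6 mod M = 11^6 mod 509 = 241
Delta = (9 - 8) * 241 mod 509 = 241
New hash = (268 + 241) mod 509 = 0

Answer: 0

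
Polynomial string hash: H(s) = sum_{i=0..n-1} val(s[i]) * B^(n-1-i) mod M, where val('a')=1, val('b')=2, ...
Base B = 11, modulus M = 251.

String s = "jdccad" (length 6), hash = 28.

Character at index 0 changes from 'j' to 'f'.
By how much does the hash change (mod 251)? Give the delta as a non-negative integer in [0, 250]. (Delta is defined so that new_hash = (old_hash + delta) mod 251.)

Delta formula: (val(new) - val(old)) * B^(n-1-k) mod M
  val('f') - val('j') = 6 - 10 = -4
  B^(n-1-k) = 11^5 mod 251 = 160
  Delta = -4 * 160 mod 251 = 113

Answer: 113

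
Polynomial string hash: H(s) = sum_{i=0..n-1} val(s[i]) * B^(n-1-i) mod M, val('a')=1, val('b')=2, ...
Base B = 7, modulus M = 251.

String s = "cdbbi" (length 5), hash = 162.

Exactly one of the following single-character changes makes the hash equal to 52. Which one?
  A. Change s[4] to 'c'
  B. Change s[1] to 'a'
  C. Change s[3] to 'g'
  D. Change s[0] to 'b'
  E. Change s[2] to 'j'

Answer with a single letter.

Answer: E

Derivation:
Option A: s[4]='i'->'c', delta=(3-9)*7^0 mod 251 = 245, hash=162+245 mod 251 = 156
Option B: s[1]='d'->'a', delta=(1-4)*7^3 mod 251 = 226, hash=162+226 mod 251 = 137
Option C: s[3]='b'->'g', delta=(7-2)*7^1 mod 251 = 35, hash=162+35 mod 251 = 197
Option D: s[0]='c'->'b', delta=(2-3)*7^4 mod 251 = 109, hash=162+109 mod 251 = 20
Option E: s[2]='b'->'j', delta=(10-2)*7^2 mod 251 = 141, hash=162+141 mod 251 = 52 <-- target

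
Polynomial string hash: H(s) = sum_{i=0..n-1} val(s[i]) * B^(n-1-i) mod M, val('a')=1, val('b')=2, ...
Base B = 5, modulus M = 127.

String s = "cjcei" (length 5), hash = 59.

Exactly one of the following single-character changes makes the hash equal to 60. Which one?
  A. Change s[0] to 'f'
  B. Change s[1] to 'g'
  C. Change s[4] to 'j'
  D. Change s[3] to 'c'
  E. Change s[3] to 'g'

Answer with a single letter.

Answer: C

Derivation:
Option A: s[0]='c'->'f', delta=(6-3)*5^4 mod 127 = 97, hash=59+97 mod 127 = 29
Option B: s[1]='j'->'g', delta=(7-10)*5^3 mod 127 = 6, hash=59+6 mod 127 = 65
Option C: s[4]='i'->'j', delta=(10-9)*5^0 mod 127 = 1, hash=59+1 mod 127 = 60 <-- target
Option D: s[3]='e'->'c', delta=(3-5)*5^1 mod 127 = 117, hash=59+117 mod 127 = 49
Option E: s[3]='e'->'g', delta=(7-5)*5^1 mod 127 = 10, hash=59+10 mod 127 = 69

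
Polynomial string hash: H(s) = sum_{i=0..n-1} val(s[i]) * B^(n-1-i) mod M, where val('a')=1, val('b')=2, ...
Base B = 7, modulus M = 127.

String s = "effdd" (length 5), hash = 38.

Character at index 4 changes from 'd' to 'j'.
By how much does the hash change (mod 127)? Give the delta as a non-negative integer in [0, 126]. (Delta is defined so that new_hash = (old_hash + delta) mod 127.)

Delta formula: (val(new) - val(old)) * B^(n-1-k) mod M
  val('j') - val('d') = 10 - 4 = 6
  B^(n-1-k) = 7^0 mod 127 = 1
  Delta = 6 * 1 mod 127 = 6

Answer: 6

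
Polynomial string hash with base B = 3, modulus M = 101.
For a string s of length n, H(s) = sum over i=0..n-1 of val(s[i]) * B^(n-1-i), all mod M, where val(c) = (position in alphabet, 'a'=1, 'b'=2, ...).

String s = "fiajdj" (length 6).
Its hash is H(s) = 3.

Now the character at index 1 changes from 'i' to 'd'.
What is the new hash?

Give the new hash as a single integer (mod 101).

val('i') = 9, val('d') = 4
Position k = 1, exponent = n-1-k = 4
B^4 mod M = 3^4 mod 101 = 81
Delta = (4 - 9) * 81 mod 101 = 100
New hash = (3 + 100) mod 101 = 2

Answer: 2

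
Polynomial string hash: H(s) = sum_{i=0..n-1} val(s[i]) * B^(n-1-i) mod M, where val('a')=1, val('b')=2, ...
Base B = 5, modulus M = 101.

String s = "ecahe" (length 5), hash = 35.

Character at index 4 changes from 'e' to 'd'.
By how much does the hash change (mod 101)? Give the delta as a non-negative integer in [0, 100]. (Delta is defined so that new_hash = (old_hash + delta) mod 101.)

Answer: 100

Derivation:
Delta formula: (val(new) - val(old)) * B^(n-1-k) mod M
  val('d') - val('e') = 4 - 5 = -1
  B^(n-1-k) = 5^0 mod 101 = 1
  Delta = -1 * 1 mod 101 = 100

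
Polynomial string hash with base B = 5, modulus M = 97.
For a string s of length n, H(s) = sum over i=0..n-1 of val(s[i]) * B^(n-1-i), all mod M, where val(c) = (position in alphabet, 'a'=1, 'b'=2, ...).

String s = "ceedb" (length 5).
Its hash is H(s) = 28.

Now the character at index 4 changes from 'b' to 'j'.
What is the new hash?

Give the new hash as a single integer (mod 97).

val('b') = 2, val('j') = 10
Position k = 4, exponent = n-1-k = 0
B^0 mod M = 5^0 mod 97 = 1
Delta = (10 - 2) * 1 mod 97 = 8
New hash = (28 + 8) mod 97 = 36

Answer: 36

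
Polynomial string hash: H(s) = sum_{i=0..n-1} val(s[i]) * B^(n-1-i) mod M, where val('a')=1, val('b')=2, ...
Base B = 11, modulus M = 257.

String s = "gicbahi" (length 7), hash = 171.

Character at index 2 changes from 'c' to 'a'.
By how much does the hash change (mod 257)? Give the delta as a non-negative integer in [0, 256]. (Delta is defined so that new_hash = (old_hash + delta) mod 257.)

Answer: 16

Derivation:
Delta formula: (val(new) - val(old)) * B^(n-1-k) mod M
  val('a') - val('c') = 1 - 3 = -2
  B^(n-1-k) = 11^4 mod 257 = 249
  Delta = -2 * 249 mod 257 = 16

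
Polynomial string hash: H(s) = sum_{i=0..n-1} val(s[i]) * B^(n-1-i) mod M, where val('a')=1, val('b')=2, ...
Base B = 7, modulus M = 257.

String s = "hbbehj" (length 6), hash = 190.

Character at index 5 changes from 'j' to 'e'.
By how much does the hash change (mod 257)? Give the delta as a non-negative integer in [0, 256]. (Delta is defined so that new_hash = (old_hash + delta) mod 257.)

Delta formula: (val(new) - val(old)) * B^(n-1-k) mod M
  val('e') - val('j') = 5 - 10 = -5
  B^(n-1-k) = 7^0 mod 257 = 1
  Delta = -5 * 1 mod 257 = 252

Answer: 252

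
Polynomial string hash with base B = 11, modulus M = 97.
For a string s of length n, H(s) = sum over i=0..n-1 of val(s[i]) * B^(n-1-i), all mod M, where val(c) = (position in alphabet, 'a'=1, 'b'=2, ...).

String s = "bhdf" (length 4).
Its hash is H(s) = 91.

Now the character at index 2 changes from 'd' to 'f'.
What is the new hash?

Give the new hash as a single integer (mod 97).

val('d') = 4, val('f') = 6
Position k = 2, exponent = n-1-k = 1
B^1 mod M = 11^1 mod 97 = 11
Delta = (6 - 4) * 11 mod 97 = 22
New hash = (91 + 22) mod 97 = 16

Answer: 16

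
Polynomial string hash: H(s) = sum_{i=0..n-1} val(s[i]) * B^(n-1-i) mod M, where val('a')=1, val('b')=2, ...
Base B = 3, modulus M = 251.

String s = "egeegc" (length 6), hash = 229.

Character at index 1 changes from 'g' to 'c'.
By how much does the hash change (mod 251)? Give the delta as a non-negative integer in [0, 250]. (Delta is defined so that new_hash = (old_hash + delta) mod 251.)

Delta formula: (val(new) - val(old)) * B^(n-1-k) mod M
  val('c') - val('g') = 3 - 7 = -4
  B^(n-1-k) = 3^4 mod 251 = 81
  Delta = -4 * 81 mod 251 = 178

Answer: 178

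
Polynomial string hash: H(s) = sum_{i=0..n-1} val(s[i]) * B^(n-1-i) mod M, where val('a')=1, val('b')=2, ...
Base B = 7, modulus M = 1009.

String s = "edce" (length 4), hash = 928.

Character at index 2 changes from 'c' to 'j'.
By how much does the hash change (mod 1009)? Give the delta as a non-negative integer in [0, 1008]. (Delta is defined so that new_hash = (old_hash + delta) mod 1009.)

Delta formula: (val(new) - val(old)) * B^(n-1-k) mod M
  val('j') - val('c') = 10 - 3 = 7
  B^(n-1-k) = 7^1 mod 1009 = 7
  Delta = 7 * 7 mod 1009 = 49

Answer: 49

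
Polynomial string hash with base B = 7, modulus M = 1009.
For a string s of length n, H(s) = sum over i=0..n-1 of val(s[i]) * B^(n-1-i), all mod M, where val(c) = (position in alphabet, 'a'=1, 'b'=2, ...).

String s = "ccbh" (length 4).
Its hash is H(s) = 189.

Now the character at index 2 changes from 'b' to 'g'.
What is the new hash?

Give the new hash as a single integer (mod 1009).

Answer: 224

Derivation:
val('b') = 2, val('g') = 7
Position k = 2, exponent = n-1-k = 1
B^1 mod M = 7^1 mod 1009 = 7
Delta = (7 - 2) * 7 mod 1009 = 35
New hash = (189 + 35) mod 1009 = 224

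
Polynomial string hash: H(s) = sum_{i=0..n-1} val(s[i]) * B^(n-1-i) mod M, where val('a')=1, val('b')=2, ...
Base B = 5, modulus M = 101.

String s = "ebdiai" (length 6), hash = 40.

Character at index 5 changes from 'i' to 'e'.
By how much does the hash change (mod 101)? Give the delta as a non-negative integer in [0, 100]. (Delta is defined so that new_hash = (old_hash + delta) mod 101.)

Delta formula: (val(new) - val(old)) * B^(n-1-k) mod M
  val('e') - val('i') = 5 - 9 = -4
  B^(n-1-k) = 5^0 mod 101 = 1
  Delta = -4 * 1 mod 101 = 97

Answer: 97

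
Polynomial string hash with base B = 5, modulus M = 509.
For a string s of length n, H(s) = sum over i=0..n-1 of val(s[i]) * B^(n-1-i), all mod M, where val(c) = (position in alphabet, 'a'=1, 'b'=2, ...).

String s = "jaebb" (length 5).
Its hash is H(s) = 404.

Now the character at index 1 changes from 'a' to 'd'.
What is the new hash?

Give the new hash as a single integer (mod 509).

val('a') = 1, val('d') = 4
Position k = 1, exponent = n-1-k = 3
B^3 mod M = 5^3 mod 509 = 125
Delta = (4 - 1) * 125 mod 509 = 375
New hash = (404 + 375) mod 509 = 270

Answer: 270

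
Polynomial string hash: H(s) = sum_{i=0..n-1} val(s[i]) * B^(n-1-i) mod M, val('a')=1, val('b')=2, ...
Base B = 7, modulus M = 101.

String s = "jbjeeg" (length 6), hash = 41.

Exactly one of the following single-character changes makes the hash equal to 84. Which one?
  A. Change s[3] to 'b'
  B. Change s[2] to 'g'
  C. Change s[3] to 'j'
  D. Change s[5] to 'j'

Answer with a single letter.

Option A: s[3]='e'->'b', delta=(2-5)*7^2 mod 101 = 55, hash=41+55 mod 101 = 96
Option B: s[2]='j'->'g', delta=(7-10)*7^3 mod 101 = 82, hash=41+82 mod 101 = 22
Option C: s[3]='e'->'j', delta=(10-5)*7^2 mod 101 = 43, hash=41+43 mod 101 = 84 <-- target
Option D: s[5]='g'->'j', delta=(10-7)*7^0 mod 101 = 3, hash=41+3 mod 101 = 44

Answer: C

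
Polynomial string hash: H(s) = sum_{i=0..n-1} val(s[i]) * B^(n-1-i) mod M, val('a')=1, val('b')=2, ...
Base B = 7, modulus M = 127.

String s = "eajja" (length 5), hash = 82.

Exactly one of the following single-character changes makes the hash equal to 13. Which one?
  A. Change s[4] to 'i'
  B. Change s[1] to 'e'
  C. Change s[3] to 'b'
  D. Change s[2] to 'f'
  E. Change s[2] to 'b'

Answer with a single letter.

Answer: D

Derivation:
Option A: s[4]='a'->'i', delta=(9-1)*7^0 mod 127 = 8, hash=82+8 mod 127 = 90
Option B: s[1]='a'->'e', delta=(5-1)*7^3 mod 127 = 102, hash=82+102 mod 127 = 57
Option C: s[3]='j'->'b', delta=(2-10)*7^1 mod 127 = 71, hash=82+71 mod 127 = 26
Option D: s[2]='j'->'f', delta=(6-10)*7^2 mod 127 = 58, hash=82+58 mod 127 = 13 <-- target
Option E: s[2]='j'->'b', delta=(2-10)*7^2 mod 127 = 116, hash=82+116 mod 127 = 71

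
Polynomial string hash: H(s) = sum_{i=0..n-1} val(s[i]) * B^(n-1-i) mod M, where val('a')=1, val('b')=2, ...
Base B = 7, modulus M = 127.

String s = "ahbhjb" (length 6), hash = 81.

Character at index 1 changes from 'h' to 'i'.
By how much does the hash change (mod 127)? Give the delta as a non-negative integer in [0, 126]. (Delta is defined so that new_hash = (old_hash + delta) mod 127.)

Delta formula: (val(new) - val(old)) * B^(n-1-k) mod M
  val('i') - val('h') = 9 - 8 = 1
  B^(n-1-k) = 7^4 mod 127 = 115
  Delta = 1 * 115 mod 127 = 115

Answer: 115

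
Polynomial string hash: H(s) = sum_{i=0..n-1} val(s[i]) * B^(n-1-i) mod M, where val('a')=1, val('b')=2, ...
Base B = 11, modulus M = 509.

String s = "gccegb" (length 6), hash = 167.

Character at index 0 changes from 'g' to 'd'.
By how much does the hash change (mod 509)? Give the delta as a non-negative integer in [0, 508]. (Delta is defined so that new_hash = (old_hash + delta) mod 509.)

Delta formula: (val(new) - val(old)) * B^(n-1-k) mod M
  val('d') - val('g') = 4 - 7 = -3
  B^(n-1-k) = 11^5 mod 509 = 207
  Delta = -3 * 207 mod 509 = 397

Answer: 397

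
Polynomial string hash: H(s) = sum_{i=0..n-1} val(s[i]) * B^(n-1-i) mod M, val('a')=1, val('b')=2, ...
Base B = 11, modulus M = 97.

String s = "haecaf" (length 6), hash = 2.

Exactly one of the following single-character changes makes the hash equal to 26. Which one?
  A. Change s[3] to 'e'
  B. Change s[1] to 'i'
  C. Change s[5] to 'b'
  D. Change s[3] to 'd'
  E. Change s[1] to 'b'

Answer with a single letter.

Answer: D

Derivation:
Option A: s[3]='c'->'e', delta=(5-3)*11^2 mod 97 = 48, hash=2+48 mod 97 = 50
Option B: s[1]='a'->'i', delta=(9-1)*11^4 mod 97 = 49, hash=2+49 mod 97 = 51
Option C: s[5]='f'->'b', delta=(2-6)*11^0 mod 97 = 93, hash=2+93 mod 97 = 95
Option D: s[3]='c'->'d', delta=(4-3)*11^2 mod 97 = 24, hash=2+24 mod 97 = 26 <-- target
Option E: s[1]='a'->'b', delta=(2-1)*11^4 mod 97 = 91, hash=2+91 mod 97 = 93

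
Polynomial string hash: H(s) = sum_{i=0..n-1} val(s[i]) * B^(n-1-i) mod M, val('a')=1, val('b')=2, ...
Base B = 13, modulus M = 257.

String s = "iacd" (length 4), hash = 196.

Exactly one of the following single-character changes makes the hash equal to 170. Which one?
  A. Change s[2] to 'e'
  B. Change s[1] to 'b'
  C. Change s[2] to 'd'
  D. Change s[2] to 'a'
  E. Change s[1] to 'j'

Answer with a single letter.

Option A: s[2]='c'->'e', delta=(5-3)*13^1 mod 257 = 26, hash=196+26 mod 257 = 222
Option B: s[1]='a'->'b', delta=(2-1)*13^2 mod 257 = 169, hash=196+169 mod 257 = 108
Option C: s[2]='c'->'d', delta=(4-3)*13^1 mod 257 = 13, hash=196+13 mod 257 = 209
Option D: s[2]='c'->'a', delta=(1-3)*13^1 mod 257 = 231, hash=196+231 mod 257 = 170 <-- target
Option E: s[1]='a'->'j', delta=(10-1)*13^2 mod 257 = 236, hash=196+236 mod 257 = 175

Answer: D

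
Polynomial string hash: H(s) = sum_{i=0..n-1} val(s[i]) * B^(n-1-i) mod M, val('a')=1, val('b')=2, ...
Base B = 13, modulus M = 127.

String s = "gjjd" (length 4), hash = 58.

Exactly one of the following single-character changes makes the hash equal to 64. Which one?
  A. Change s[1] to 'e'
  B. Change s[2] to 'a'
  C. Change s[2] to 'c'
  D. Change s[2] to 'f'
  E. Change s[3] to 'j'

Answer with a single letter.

Option A: s[1]='j'->'e', delta=(5-10)*13^2 mod 127 = 44, hash=58+44 mod 127 = 102
Option B: s[2]='j'->'a', delta=(1-10)*13^1 mod 127 = 10, hash=58+10 mod 127 = 68
Option C: s[2]='j'->'c', delta=(3-10)*13^1 mod 127 = 36, hash=58+36 mod 127 = 94
Option D: s[2]='j'->'f', delta=(6-10)*13^1 mod 127 = 75, hash=58+75 mod 127 = 6
Option E: s[3]='d'->'j', delta=(10-4)*13^0 mod 127 = 6, hash=58+6 mod 127 = 64 <-- target

Answer: E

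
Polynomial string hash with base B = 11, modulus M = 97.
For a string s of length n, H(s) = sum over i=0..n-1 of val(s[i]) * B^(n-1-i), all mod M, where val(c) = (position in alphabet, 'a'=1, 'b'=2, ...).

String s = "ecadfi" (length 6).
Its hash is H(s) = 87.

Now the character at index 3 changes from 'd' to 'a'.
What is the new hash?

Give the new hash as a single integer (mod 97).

Answer: 15

Derivation:
val('d') = 4, val('a') = 1
Position k = 3, exponent = n-1-k = 2
B^2 mod M = 11^2 mod 97 = 24
Delta = (1 - 4) * 24 mod 97 = 25
New hash = (87 + 25) mod 97 = 15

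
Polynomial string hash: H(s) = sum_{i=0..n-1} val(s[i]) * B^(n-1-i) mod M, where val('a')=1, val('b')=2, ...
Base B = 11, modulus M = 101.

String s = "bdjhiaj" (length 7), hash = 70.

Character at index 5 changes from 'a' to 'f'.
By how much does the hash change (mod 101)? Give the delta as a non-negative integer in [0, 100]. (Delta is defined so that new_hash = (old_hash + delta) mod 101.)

Delta formula: (val(new) - val(old)) * B^(n-1-k) mod M
  val('f') - val('a') = 6 - 1 = 5
  B^(n-1-k) = 11^1 mod 101 = 11
  Delta = 5 * 11 mod 101 = 55

Answer: 55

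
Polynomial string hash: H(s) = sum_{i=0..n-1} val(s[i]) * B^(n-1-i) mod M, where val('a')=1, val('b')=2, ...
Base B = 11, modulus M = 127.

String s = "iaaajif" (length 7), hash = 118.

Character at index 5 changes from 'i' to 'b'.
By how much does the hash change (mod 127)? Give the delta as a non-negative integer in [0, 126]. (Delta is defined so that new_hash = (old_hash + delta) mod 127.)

Answer: 50

Derivation:
Delta formula: (val(new) - val(old)) * B^(n-1-k) mod M
  val('b') - val('i') = 2 - 9 = -7
  B^(n-1-k) = 11^1 mod 127 = 11
  Delta = -7 * 11 mod 127 = 50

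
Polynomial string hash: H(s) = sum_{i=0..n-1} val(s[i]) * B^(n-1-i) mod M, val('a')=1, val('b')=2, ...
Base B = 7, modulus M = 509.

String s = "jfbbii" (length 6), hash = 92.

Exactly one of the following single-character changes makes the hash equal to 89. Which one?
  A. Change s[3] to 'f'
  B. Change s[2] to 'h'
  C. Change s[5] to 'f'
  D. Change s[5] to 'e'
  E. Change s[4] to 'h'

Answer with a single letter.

Option A: s[3]='b'->'f', delta=(6-2)*7^2 mod 509 = 196, hash=92+196 mod 509 = 288
Option B: s[2]='b'->'h', delta=(8-2)*7^3 mod 509 = 22, hash=92+22 mod 509 = 114
Option C: s[5]='i'->'f', delta=(6-9)*7^0 mod 509 = 506, hash=92+506 mod 509 = 89 <-- target
Option D: s[5]='i'->'e', delta=(5-9)*7^0 mod 509 = 505, hash=92+505 mod 509 = 88
Option E: s[4]='i'->'h', delta=(8-9)*7^1 mod 509 = 502, hash=92+502 mod 509 = 85

Answer: C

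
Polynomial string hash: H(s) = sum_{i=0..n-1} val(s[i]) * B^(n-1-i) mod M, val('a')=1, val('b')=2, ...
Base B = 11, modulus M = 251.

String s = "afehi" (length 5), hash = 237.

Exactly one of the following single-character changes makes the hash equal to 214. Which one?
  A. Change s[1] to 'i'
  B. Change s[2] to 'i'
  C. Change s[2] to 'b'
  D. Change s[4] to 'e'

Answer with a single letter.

Option A: s[1]='f'->'i', delta=(9-6)*11^3 mod 251 = 228, hash=237+228 mod 251 = 214 <-- target
Option B: s[2]='e'->'i', delta=(9-5)*11^2 mod 251 = 233, hash=237+233 mod 251 = 219
Option C: s[2]='e'->'b', delta=(2-5)*11^2 mod 251 = 139, hash=237+139 mod 251 = 125
Option D: s[4]='i'->'e', delta=(5-9)*11^0 mod 251 = 247, hash=237+247 mod 251 = 233

Answer: A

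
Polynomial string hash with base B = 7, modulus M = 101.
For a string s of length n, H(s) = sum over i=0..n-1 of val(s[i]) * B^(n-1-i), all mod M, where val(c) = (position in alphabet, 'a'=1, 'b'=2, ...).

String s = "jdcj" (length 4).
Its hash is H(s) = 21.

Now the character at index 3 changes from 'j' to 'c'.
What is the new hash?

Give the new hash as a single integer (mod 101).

Answer: 14

Derivation:
val('j') = 10, val('c') = 3
Position k = 3, exponent = n-1-k = 0
B^0 mod M = 7^0 mod 101 = 1
Delta = (3 - 10) * 1 mod 101 = 94
New hash = (21 + 94) mod 101 = 14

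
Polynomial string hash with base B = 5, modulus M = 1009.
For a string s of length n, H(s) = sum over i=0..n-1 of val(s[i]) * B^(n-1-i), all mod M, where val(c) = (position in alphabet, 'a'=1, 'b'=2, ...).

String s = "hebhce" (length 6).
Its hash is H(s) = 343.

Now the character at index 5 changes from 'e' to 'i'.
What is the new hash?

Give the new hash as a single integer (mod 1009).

Answer: 347

Derivation:
val('e') = 5, val('i') = 9
Position k = 5, exponent = n-1-k = 0
B^0 mod M = 5^0 mod 1009 = 1
Delta = (9 - 5) * 1 mod 1009 = 4
New hash = (343 + 4) mod 1009 = 347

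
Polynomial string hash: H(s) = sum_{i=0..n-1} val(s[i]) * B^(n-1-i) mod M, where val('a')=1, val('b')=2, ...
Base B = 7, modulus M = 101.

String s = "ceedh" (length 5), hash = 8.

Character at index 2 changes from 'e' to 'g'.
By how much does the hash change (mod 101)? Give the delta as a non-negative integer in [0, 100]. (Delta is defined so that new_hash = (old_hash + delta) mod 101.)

Delta formula: (val(new) - val(old)) * B^(n-1-k) mod M
  val('g') - val('e') = 7 - 5 = 2
  B^(n-1-k) = 7^2 mod 101 = 49
  Delta = 2 * 49 mod 101 = 98

Answer: 98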